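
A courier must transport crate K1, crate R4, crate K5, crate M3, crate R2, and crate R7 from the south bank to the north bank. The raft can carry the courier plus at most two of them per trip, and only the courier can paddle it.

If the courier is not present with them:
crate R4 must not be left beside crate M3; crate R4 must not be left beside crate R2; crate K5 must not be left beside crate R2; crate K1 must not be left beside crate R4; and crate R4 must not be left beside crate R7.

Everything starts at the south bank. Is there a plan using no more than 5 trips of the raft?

Counting alone: the courier can take at most 2 across per trip to the north bank, so moving all 6 needs at least 3 loaded trips out, with a return between consecutive ones — at least 5 crossings.
The safety rule pushes this higher. Following every safe sequence of crossings, the most of the 6 that can be at the north bank as the raft arrives there on crossing 5 is 5 — never all 6.
So the move cannot be finished within 5 crossings. (The shortest complete plan takes 7:)
1. Courier goes to the north bank with crate K5 and crate R4.  [the south bank: crate K1, crate M3, crate R2, crate R7 | the north bank: crate K5, crate R4]
2. Courier goes back to the south bank alone.  [the south bank: crate K1, crate M3, crate R2, crate R7 | the north bank: crate K5, crate R4]
3. Courier goes to the north bank with crate K1 and crate M3.  [the south bank: crate R2, crate R7 | the north bank: crate K1, crate K5, crate M3, crate R4]
4. Courier goes back to the south bank with crate R4.  [the south bank: crate R2, crate R4, crate R7 | the north bank: crate K1, crate K5, crate M3]
5. Courier goes to the north bank with crate R4 and crate R7.  [the south bank: crate R2 | the north bank: crate K1, crate K5, crate M3, crate R4, crate R7]
6. Courier goes back to the south bank with crate R4.  [the south bank: crate R2, crate R4 | the north bank: crate K1, crate K5, crate M3, crate R7]
7. Courier goes to the north bank with crate R2 and crate R4.  [the south bank: — | the north bank: crate K1, crate K5, crate M3, crate R2, crate R4, crate R7]

No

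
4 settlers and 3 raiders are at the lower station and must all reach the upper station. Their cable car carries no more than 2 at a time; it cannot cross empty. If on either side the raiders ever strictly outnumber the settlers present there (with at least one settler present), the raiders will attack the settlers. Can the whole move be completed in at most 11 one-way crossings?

Yes — this plan uses 11 crossings (≤ 11):
1. 2 raiders → the upper station.  (the lower station: 4S 1R; the upper station: 0S 2R)
2. 1 raider ← the lower station.  (the lower station: 4S 2R; the upper station: 0S 1R)
3. 2 raiders → the upper station.  (the lower station: 4S 0R; the upper station: 0S 3R)
4. 1 raider ← the lower station.  (the lower station: 4S 1R; the upper station: 0S 2R)
5. 2 settlers → the upper station.  (the lower station: 2S 1R; the upper station: 2S 2R)
6. 1 raider ← the lower station.  (the lower station: 2S 2R; the upper station: 2S 1R)
7. 1 settler and 1 raider → the upper station.  (the lower station: 1S 1R; the upper station: 3S 2R)
8. 1 settler ← the lower station.  (the lower station: 2S 1R; the upper station: 2S 2R)
9. 1 settler and 1 raider → the upper station.  (the lower station: 1S 0R; the upper station: 3S 3R)
10. 1 raider ← the lower station.  (the lower station: 1S 1R; the upper station: 3S 2R)
11. 1 settler and 1 raider → the upper station.  (the lower station: 0S 0R; the upper station: 4S 3R)

Yes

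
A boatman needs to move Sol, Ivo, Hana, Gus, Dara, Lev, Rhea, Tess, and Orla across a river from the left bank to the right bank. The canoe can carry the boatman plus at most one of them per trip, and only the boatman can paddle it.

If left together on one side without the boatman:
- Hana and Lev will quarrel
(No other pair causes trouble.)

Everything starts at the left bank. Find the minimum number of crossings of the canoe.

17

Counting alone: the boatman can take at most 1 across per trip to the right bank, so moving all 9 needs at least 9 loaded trips out, with a return between consecutive ones — at least 17 crossings.
The plan below uses exactly 17 crossings, so it is optimal:
1. Boatman goes to the right bank with Hana.  [the left bank: Dara, Gus, Ivo, Lev, Orla, Rhea, Sol, Tess | the right bank: Hana]
2. Boatman goes back to the left bank alone.  [the left bank: Dara, Gus, Ivo, Lev, Orla, Rhea, Sol, Tess | the right bank: Hana]
3. Boatman goes to the right bank with Sol.  [the left bank: Dara, Gus, Ivo, Lev, Orla, Rhea, Tess | the right bank: Hana, Sol]
4. Boatman goes back to the left bank alone.  [the left bank: Dara, Gus, Ivo, Lev, Orla, Rhea, Tess | the right bank: Hana, Sol]
5. Boatman goes to the right bank with Ivo.  [the left bank: Dara, Gus, Lev, Orla, Rhea, Tess | the right bank: Hana, Ivo, Sol]
6. Boatman goes back to the left bank alone.  [the left bank: Dara, Gus, Lev, Orla, Rhea, Tess | the right bank: Hana, Ivo, Sol]
7. Boatman goes to the right bank with Gus.  [the left bank: Dara, Lev, Orla, Rhea, Tess | the right bank: Gus, Hana, Ivo, Sol]
8. Boatman goes back to the left bank alone.  [the left bank: Dara, Lev, Orla, Rhea, Tess | the right bank: Gus, Hana, Ivo, Sol]
9. Boatman goes to the right bank with Dara.  [the left bank: Lev, Orla, Rhea, Tess | the right bank: Dara, Gus, Hana, Ivo, Sol]
10. Boatman goes back to the left bank alone.  [the left bank: Lev, Orla, Rhea, Tess | the right bank: Dara, Gus, Hana, Ivo, Sol]
11. Boatman goes to the right bank with Rhea.  [the left bank: Lev, Orla, Tess | the right bank: Dara, Gus, Hana, Ivo, Rhea, Sol]
12. Boatman goes back to the left bank alone.  [the left bank: Lev, Orla, Tess | the right bank: Dara, Gus, Hana, Ivo, Rhea, Sol]
13. Boatman goes to the right bank with Tess.  [the left bank: Lev, Orla | the right bank: Dara, Gus, Hana, Ivo, Rhea, Sol, Tess]
14. Boatman goes back to the left bank alone.  [the left bank: Lev, Orla | the right bank: Dara, Gus, Hana, Ivo, Rhea, Sol, Tess]
15. Boatman goes to the right bank with Orla.  [the left bank: Lev | the right bank: Dara, Gus, Hana, Ivo, Orla, Rhea, Sol, Tess]
16. Boatman goes back to the left bank alone.  [the left bank: Lev | the right bank: Dara, Gus, Hana, Ivo, Orla, Rhea, Sol, Tess]
17. Boatman goes to the right bank with Lev.  [the left bank: — | the right bank: Dara, Gus, Hana, Ivo, Lev, Orla, Rhea, Sol, Tess]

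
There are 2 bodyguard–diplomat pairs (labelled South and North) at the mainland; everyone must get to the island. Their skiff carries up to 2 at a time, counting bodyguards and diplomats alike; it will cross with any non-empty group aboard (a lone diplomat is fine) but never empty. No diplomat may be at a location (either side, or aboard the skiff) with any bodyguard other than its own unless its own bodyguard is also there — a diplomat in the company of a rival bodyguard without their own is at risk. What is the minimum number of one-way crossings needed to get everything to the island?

5

Counting alone: each trip to the island takes at most 2 across and each return brings at least 1 back, so after t trips out (and t−1 returns) at most 2t − (t−1) of the 4 are across; that first reaches 4 at t = 3, so at least 5 crossings are needed.
The plan below uses exactly 5 crossings, so it is optimal:
1. bodyguard South and diplomat South cross → the island.
2. bodyguard South crosses ← the mainland.
3. bodyguard North and bodyguard South cross → the island.
4. bodyguard North crosses ← the mainland.
5. bodyguard North and diplomat North cross → the island.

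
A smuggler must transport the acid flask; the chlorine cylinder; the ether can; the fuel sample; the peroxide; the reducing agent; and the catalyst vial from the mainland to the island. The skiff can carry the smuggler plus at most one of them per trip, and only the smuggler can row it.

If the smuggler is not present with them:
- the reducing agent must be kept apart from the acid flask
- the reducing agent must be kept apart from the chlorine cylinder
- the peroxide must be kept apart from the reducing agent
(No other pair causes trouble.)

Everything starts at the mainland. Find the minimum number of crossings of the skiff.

Following every safe sequence of crossings from the start, the most of the 7 that can be at the island as the skiff arrives there on crossings 1, 3, 5, 7, 9 is 1, 2, 3, 4, 5 respectively; the best ever achieved is 5 of 7.
From crossing 11 on, no configuration arises that was not already reachable earlier: only 72 distinct safe configurations (who is on which side, and where the skiff is) can ever be reached, none of them has everyone across, and every continuation just revisits them. So no valid plan exists.

impossible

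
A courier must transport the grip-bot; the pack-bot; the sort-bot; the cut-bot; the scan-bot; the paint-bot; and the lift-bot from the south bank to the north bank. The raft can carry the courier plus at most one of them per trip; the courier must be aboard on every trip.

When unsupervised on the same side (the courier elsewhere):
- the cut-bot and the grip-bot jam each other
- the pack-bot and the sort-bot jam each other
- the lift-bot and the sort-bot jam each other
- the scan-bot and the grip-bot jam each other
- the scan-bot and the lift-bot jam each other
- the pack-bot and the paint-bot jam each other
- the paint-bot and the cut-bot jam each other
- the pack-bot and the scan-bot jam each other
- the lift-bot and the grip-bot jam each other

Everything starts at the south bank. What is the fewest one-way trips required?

Whatever the first load, the items left behind include a forbidden pair without the courier. No opening move is safe, so no plan exists.

impossible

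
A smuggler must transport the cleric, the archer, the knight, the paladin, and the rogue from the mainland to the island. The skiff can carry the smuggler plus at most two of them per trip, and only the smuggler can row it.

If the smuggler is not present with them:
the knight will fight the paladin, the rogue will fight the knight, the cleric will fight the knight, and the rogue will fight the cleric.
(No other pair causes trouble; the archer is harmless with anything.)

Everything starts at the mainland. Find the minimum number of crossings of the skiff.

Counting alone: the smuggler can take at most 2 across per trip to the island, so moving all 5 needs at least 3 loaded trips out, with a return between consecutive ones — at least 5 crossings.
The safety rule pushes this higher. Following every safe sequence of crossings, the most of the 5 that can be at the island as the skiff arrives there on crossing 5 is 4 — never all 5.
So no plan with fewer than 7 crossings exists, and this one achieves 7:
1. Smuggler goes to the island with the cleric and the knight.
2. Smuggler goes back to the mainland with the cleric.
3. Smuggler goes to the island with the archer and the cleric.
4. Smuggler goes back to the mainland with the cleric.
5. Smuggler goes to the island with the cleric and the paladin.
6. Smuggler goes back to the mainland with the knight.
7. Smuggler goes to the island with the knight and the rogue.

7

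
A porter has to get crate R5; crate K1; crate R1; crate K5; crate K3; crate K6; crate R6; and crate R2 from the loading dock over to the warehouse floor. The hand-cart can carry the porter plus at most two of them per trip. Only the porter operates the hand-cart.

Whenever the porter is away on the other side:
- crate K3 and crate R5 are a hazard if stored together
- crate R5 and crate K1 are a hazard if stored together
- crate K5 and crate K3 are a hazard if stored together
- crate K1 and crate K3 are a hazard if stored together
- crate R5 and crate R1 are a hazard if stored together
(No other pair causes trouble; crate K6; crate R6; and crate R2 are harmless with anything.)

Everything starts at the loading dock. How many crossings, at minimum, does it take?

13

Counting alone: the porter can take at most 2 across per trip to the warehouse floor, so moving all 8 needs at least 4 loaded trips out, with a return between consecutive ones — at least 7 crossings.
The safety rule pushes this higher. Following every safe sequence of crossings, the most of the 8 that can be at the warehouse floor as the hand-cart arrives there on crossings 7, 9, 11 is 5, 6, 7 respectively — never all 8.
So no plan with fewer than 13 crossings exists, and this one achieves 13:
1. Porter goes to the warehouse floor with crate K3 and crate R5.  [the loading dock: crate K1, crate K5, crate K6, crate R1, crate R2, crate R6 | the warehouse floor: crate K3, crate R5]
2. Porter goes back to the loading dock with crate R5.  [the loading dock: crate K1, crate K5, crate K6, crate R1, crate R2, crate R5, crate R6 | the warehouse floor: crate K3]
3. Porter goes to the warehouse floor with crate R1 and crate R5.  [the loading dock: crate K1, crate K5, crate K6, crate R2, crate R6 | the warehouse floor: crate K3, crate R1, crate R5]
4. Porter goes back to the loading dock with crate R5.  [the loading dock: crate K1, crate K5, crate K6, crate R2, crate R5, crate R6 | the warehouse floor: crate K3, crate R1]
5. Porter goes to the warehouse floor with crate K6 and crate R5.  [the loading dock: crate K1, crate K5, crate R2, crate R6 | the warehouse floor: crate K3, crate K6, crate R1, crate R5]
6. Porter goes back to the loading dock with crate R5.  [the loading dock: crate K1, crate K5, crate R2, crate R5, crate R6 | the warehouse floor: crate K3, crate K6, crate R1]
7. Porter goes to the warehouse floor with crate R5 and crate R6.  [the loading dock: crate K1, crate K5, crate R2 | the warehouse floor: crate K3, crate K6, crate R1, crate R5, crate R6]
8. Porter goes back to the loading dock with crate R5.  [the loading dock: crate K1, crate K5, crate R2, crate R5 | the warehouse floor: crate K3, crate K6, crate R1, crate R6]
9. Porter goes to the warehouse floor with crate R2 and crate R5.  [the loading dock: crate K1, crate K5 | the warehouse floor: crate K3, crate K6, crate R1, crate R2, crate R5, crate R6]
10. Porter goes back to the loading dock with crate R5.  [the loading dock: crate K1, crate K5, crate R5 | the warehouse floor: crate K3, crate K6, crate R1, crate R2, crate R6]
11. Porter goes to the warehouse floor with crate K1 and crate K5.  [the loading dock: crate R5 | the warehouse floor: crate K1, crate K3, crate K5, crate K6, crate R1, crate R2, crate R6]
12. Porter goes back to the loading dock with crate K3.  [the loading dock: crate K3, crate R5 | the warehouse floor: crate K1, crate K5, crate K6, crate R1, crate R2, crate R6]
13. Porter goes to the warehouse floor with crate K3 and crate R5.  [the loading dock: — | the warehouse floor: crate K1, crate K3, crate K5, crate K6, crate R1, crate R2, crate R5, crate R6]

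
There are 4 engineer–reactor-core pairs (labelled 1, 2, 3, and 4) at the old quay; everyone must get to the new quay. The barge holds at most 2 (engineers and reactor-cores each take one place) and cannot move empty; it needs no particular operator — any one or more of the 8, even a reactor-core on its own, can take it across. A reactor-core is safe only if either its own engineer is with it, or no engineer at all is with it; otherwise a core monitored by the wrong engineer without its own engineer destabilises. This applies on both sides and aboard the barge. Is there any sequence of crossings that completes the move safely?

No

Following every safe sequence of crossings from the start, the most of the 8 that can be at the new quay as the barge arrives there on crossings 1, 3, 5 is 2, 3, 4 respectively; the best ever achieved is 4 of 8.
From crossing 7 on, no configuration arises that was not already reachable earlier: only 44 distinct safe configurations (who is on which side, and where the barge is) can ever be reached, none of them has everyone across, and every continuation just revisits them. So no valid plan exists.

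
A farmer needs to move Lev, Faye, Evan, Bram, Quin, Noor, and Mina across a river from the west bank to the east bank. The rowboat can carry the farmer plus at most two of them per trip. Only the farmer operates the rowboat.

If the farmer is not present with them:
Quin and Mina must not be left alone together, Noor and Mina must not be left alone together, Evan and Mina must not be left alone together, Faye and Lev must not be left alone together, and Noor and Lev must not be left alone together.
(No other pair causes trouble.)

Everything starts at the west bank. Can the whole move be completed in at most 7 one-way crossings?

No

Counting alone: the farmer can take at most 2 across per trip to the east bank, so moving all 7 needs at least 4 loaded trips out, with a return between consecutive ones — at least 7 crossings.
The safety rule pushes this higher. Following every safe sequence of crossings, the most of the 7 that can be at the east bank as the rowboat arrives there on crossing 7 is 6 — never all 7.
So the move cannot be finished within 7 crossings. (The shortest complete plan takes 9:)
1. Farmer goes to the east bank with Lev and Mina.  [the west bank: Bram, Evan, Faye, Noor, Quin | the east bank: Lev, Mina]
2. Farmer goes back to the west bank alone.  [the west bank: Bram, Evan, Faye, Noor, Quin | the east bank: Lev, Mina]
3. Farmer goes to the east bank with Faye.  [the west bank: Bram, Evan, Noor, Quin | the east bank: Faye, Lev, Mina]
4. Farmer goes back to the west bank with Lev.  [the west bank: Bram, Evan, Lev, Noor, Quin | the east bank: Faye, Mina]
5. Farmer goes to the east bank with Evan and Noor.  [the west bank: Bram, Lev, Quin | the east bank: Evan, Faye, Mina, Noor]
6. Farmer goes back to the west bank with Mina.  [the west bank: Bram, Lev, Mina, Quin | the east bank: Evan, Faye, Noor]
7. Farmer goes to the east bank with Bram and Quin.  [the west bank: Lev, Mina | the east bank: Bram, Evan, Faye, Noor, Quin]
8. Farmer goes back to the west bank alone.  [the west bank: Lev, Mina | the east bank: Bram, Evan, Faye, Noor, Quin]
9. Farmer goes to the east bank with Lev and Mina.  [the west bank: — | the east bank: Bram, Evan, Faye, Lev, Mina, Noor, Quin]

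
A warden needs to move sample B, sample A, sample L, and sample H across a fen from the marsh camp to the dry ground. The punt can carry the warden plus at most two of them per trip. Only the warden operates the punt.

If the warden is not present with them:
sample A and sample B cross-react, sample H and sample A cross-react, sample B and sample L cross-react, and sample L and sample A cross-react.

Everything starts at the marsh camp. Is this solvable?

Yes

1. Warden goes to the dry ground with sample A and sample B.
2. Warden goes back to the marsh camp with sample B.
3. Warden goes to the dry ground with sample B and sample H.
4. Warden goes back to the marsh camp with sample A.
5. Warden goes to the dry ground with sample A and sample L.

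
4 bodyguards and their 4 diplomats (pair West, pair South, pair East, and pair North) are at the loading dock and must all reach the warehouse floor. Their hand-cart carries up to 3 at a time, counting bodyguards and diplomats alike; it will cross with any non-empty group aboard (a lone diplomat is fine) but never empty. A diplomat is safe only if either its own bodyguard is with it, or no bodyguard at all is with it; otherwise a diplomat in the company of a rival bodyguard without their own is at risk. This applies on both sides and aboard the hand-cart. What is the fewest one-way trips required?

Counting alone: each trip to the warehouse floor takes at most 3 across and each return brings at least 1 back, so after t trips out (and t−1 returns) at most 3t − (t−1) of the 8 are across; that first reaches 8 at t = 4, so at least 7 crossings are needed.
The safety rule pushes this higher. Following every safe sequence of crossings, the most of the 8 that can be at the warehouse floor as the hand-cart arrives there on crossing 7 is 7 — never all 8.
So no plan with fewer than 9 crossings exists, and this one achieves 9:
1. bodyguard West and diplomat West cross → the warehouse floor.
2. bodyguard West crosses ← the loading dock.
3. bodyguard South, bodyguard West, and diplomat South cross → the warehouse floor.
4. bodyguard West and diplomat West cross ← the loading dock.
5. bodyguard East, bodyguard North, and bodyguard West cross → the warehouse floor.
6. diplomat South crosses ← the loading dock.
7. diplomat South and diplomat West cross → the warehouse floor.
8. diplomat West crosses ← the loading dock.
9. diplomat East, diplomat North, and diplomat West cross → the warehouse floor.

9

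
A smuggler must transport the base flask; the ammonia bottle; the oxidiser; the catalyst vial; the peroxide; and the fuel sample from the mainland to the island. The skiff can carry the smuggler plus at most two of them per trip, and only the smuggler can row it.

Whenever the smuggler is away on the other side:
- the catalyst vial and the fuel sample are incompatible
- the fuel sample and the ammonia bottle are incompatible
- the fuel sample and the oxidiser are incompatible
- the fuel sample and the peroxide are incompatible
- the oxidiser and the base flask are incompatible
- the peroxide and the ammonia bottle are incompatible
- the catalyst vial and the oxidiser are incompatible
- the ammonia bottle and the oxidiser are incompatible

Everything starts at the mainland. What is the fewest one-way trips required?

impossible

Whatever the first load, the items left behind include a forbidden pair without the smuggler. No opening move is safe, so no plan exists.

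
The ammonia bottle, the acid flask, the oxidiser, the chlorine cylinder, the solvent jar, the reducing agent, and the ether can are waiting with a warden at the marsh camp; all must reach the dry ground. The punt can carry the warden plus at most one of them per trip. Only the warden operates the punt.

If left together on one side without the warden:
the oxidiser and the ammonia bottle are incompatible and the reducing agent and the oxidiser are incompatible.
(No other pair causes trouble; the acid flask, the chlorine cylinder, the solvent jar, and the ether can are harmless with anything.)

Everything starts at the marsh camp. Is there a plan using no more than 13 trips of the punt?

Counting alone: the warden can take at most 1 across per trip to the dry ground, so moving all 7 needs at least 7 loaded trips out, with a return between consecutive ones — at least 13 crossings.
The safety rule pushes this higher. Following every safe sequence of crossings, the most of the 7 that can be at the dry ground as the punt arrives there on crossing 13 is 6 — never all 7.
So the move cannot be finished within 13 crossings. (The shortest complete plan takes 15:)
1. Warden goes to the dry ground with the oxidiser.  [the marsh camp: the acid flask, the ammonia bottle, the chlorine cylinder, the ether can, the reducing agent, the solvent jar | the dry ground: the oxidiser]
2. Warden goes back to the marsh camp alone.  [the marsh camp: the acid flask, the ammonia bottle, the chlorine cylinder, the ether can, the reducing agent, the solvent jar | the dry ground: the oxidiser]
3. Warden goes to the dry ground with the ammonia bottle.  [the marsh camp: the acid flask, the chlorine cylinder, the ether can, the reducing agent, the solvent jar | the dry ground: the ammonia bottle, the oxidiser]
4. Warden goes back to the marsh camp with the oxidiser.  [the marsh camp: the acid flask, the chlorine cylinder, the ether can, the oxidiser, the reducing agent, the solvent jar | the dry ground: the ammonia bottle]
5. Warden goes to the dry ground with the reducing agent.  [the marsh camp: the acid flask, the chlorine cylinder, the ether can, the oxidiser, the solvent jar | the dry ground: the ammonia bottle, the reducing agent]
6. Warden goes back to the marsh camp alone.  [the marsh camp: the acid flask, the chlorine cylinder, the ether can, the oxidiser, the solvent jar | the dry ground: the ammonia bottle, the reducing agent]
7. Warden goes to the dry ground with the acid flask.  [the marsh camp: the chlorine cylinder, the ether can, the oxidiser, the solvent jar | the dry ground: the acid flask, the ammonia bottle, the reducing agent]
8. Warden goes back to the marsh camp alone.  [the marsh camp: the chlorine cylinder, the ether can, the oxidiser, the solvent jar | the dry ground: the acid flask, the ammonia bottle, the reducing agent]
9. Warden goes to the dry ground with the chlorine cylinder.  [the marsh camp: the ether can, the oxidiser, the solvent jar | the dry ground: the acid flask, the ammonia bottle, the chlorine cylinder, the reducing agent]
10. Warden goes back to the marsh camp alone.  [the marsh camp: the ether can, the oxidiser, the solvent jar | the dry ground: the acid flask, the ammonia bottle, the chlorine cylinder, the reducing agent]
11. Warden goes to the dry ground with the solvent jar.  [the marsh camp: the ether can, the oxidiser | the dry ground: the acid flask, the ammonia bottle, the chlorine cylinder, the reducing agent, the solvent jar]
12. Warden goes back to the marsh camp alone.  [the marsh camp: the ether can, the oxidiser | the dry ground: the acid flask, the ammonia bottle, the chlorine cylinder, the reducing agent, the solvent jar]
13. Warden goes to the dry ground with the ether can.  [the marsh camp: the oxidiser | the dry ground: the acid flask, the ammonia bottle, the chlorine cylinder, the ether can, the reducing agent, the solvent jar]
14. Warden goes back to the marsh camp alone.  [the marsh camp: the oxidiser | the dry ground: the acid flask, the ammonia bottle, the chlorine cylinder, the ether can, the reducing agent, the solvent jar]
15. Warden goes to the dry ground with the oxidiser.  [the marsh camp: — | the dry ground: the acid flask, the ammonia bottle, the chlorine cylinder, the ether can, the oxidiser, the reducing agent, the solvent jar]

No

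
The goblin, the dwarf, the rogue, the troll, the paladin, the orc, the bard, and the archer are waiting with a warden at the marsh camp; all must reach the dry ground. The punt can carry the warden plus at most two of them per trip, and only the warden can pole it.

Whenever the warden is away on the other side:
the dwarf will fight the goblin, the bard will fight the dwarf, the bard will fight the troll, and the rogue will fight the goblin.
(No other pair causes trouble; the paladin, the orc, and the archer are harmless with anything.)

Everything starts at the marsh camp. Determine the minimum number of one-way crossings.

9

Counting alone: the warden can take at most 2 across per trip to the dry ground, so moving all 8 needs at least 4 loaded trips out, with a return between consecutive ones — at least 7 crossings.
The safety rule pushes this higher. Following every safe sequence of crossings, the most of the 8 that can be at the dry ground as the punt arrives there on crossing 7 is 7 — never all 8.
So no plan with fewer than 9 crossings exists, and this one achieves 9:
1. Warden goes to the dry ground with the bard and the goblin.  [the marsh camp: the archer, the dwarf, the orc, the paladin, the rogue, the troll | the dry ground: the bard, the goblin]
2. Warden goes back to the marsh camp alone.  [the marsh camp: the archer, the dwarf, the orc, the paladin, the rogue, the troll | the dry ground: the bard, the goblin]
3. Warden goes to the dry ground with the dwarf and the rogue.  [the marsh camp: the archer, the orc, the paladin, the troll | the dry ground: the bard, the dwarf, the goblin, the rogue]
4. Warden goes back to the marsh camp with the bard and the goblin.  [the marsh camp: the archer, the bard, the goblin, the orc, the paladin, the troll | the dry ground: the dwarf, the rogue]
5. Warden goes to the dry ground with the paladin and the troll.  [the marsh camp: the archer, the bard, the goblin, the orc | the dry ground: the dwarf, the paladin, the rogue, the troll]
6. Warden goes back to the marsh camp alone.  [the marsh camp: the archer, the bard, the goblin, the orc | the dry ground: the dwarf, the paladin, the rogue, the troll]
7. Warden goes to the dry ground with the archer and the orc.  [the marsh camp: the bard, the goblin | the dry ground: the archer, the dwarf, the orc, the paladin, the rogue, the troll]
8. Warden goes back to the marsh camp alone.  [the marsh camp: the bard, the goblin | the dry ground: the archer, the dwarf, the orc, the paladin, the rogue, the troll]
9. Warden goes to the dry ground with the bard and the goblin.  [the marsh camp: — | the dry ground: the archer, the bard, the dwarf, the goblin, the orc, the paladin, the rogue, the troll]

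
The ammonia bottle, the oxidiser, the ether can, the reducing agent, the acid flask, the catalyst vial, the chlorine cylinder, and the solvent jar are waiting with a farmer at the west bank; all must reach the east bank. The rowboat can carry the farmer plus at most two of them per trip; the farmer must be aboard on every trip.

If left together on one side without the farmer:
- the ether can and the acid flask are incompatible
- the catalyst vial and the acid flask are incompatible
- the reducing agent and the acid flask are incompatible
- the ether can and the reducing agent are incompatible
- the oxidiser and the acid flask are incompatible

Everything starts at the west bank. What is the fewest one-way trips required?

13

Counting alone: the farmer can take at most 2 across per trip to the east bank, so moving all 8 needs at least 4 loaded trips out, with a return between consecutive ones — at least 7 crossings.
The safety rule pushes this higher. Following every safe sequence of crossings, the most of the 8 that can be at the east bank as the rowboat arrives there on crossings 7, 9, 11 is 5, 6, 7 respectively — never all 8.
So no plan with fewer than 13 crossings exists, and this one achieves 13:
1. Farmer goes to the east bank with the acid flask and the ether can.  [the west bank: the ammonia bottle, the catalyst vial, the chlorine cylinder, the oxidiser, the reducing agent, the solvent jar | the east bank: the acid flask, the ether can]
2. Farmer goes back to the west bank with the ether can.  [the west bank: the ammonia bottle, the catalyst vial, the chlorine cylinder, the ether can, the oxidiser, the reducing agent, the solvent jar | the east bank: the acid flask]
3. Farmer goes to the east bank with the ammonia bottle and the ether can.  [the west bank: the catalyst vial, the chlorine cylinder, the oxidiser, the reducing agent, the solvent jar | the east bank: the acid flask, the ammonia bottle, the ether can]
4. Farmer goes back to the west bank with the ether can.  [the west bank: the catalyst vial, the chlorine cylinder, the ether can, the oxidiser, the reducing agent, the solvent jar | the east bank: the acid flask, the ammonia bottle]
5. Farmer goes to the east bank with the ether can and the oxidiser.  [the west bank: the catalyst vial, the chlorine cylinder, the reducing agent, the solvent jar | the east bank: the acid flask, the ammonia bottle, the ether can, the oxidiser]
6. Farmer goes back to the west bank with the acid flask.  [the west bank: the acid flask, the catalyst vial, the chlorine cylinder, the reducing agent, the solvent jar | the east bank: the ammonia bottle, the ether can, the oxidiser]
7. Farmer goes to the east bank with the catalyst vial and the reducing agent.  [the west bank: the acid flask, the chlorine cylinder, the solvent jar | the east bank: the ammonia bottle, the catalyst vial, the ether can, the oxidiser, the reducing agent]
8. Farmer goes back to the west bank with the ether can.  [the west bank: the acid flask, the chlorine cylinder, the ether can, the solvent jar | the east bank: the ammonia bottle, the catalyst vial, the oxidiser, the reducing agent]
9. Farmer goes to the east bank with the chlorine cylinder and the ether can.  [the west bank: the acid flask, the solvent jar | the east bank: the ammonia bottle, the catalyst vial, the chlorine cylinder, the ether can, the oxidiser, the reducing agent]
10. Farmer goes back to the west bank with the ether can.  [the west bank: the acid flask, the ether can, the solvent jar | the east bank: the ammonia bottle, the catalyst vial, the chlorine cylinder, the oxidiser, the reducing agent]
11. Farmer goes to the east bank with the ether can and the solvent jar.  [the west bank: the acid flask | the east bank: the ammonia bottle, the catalyst vial, the chlorine cylinder, the ether can, the oxidiser, the reducing agent, the solvent jar]
12. Farmer goes back to the west bank with the ether can.  [the west bank: the acid flask, the ether can | the east bank: the ammonia bottle, the catalyst vial, the chlorine cylinder, the oxidiser, the reducing agent, the solvent jar]
13. Farmer goes to the east bank with the acid flask and the ether can.  [the west bank: — | the east bank: the acid flask, the ammonia bottle, the catalyst vial, the chlorine cylinder, the ether can, the oxidiser, the reducing agent, the solvent jar]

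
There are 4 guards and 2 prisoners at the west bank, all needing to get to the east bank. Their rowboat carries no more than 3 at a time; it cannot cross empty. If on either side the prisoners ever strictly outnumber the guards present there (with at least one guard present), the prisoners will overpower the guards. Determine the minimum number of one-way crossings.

Counting alone: each trip to the east bank takes at most 3 across and each return brings at least 1 back, so after t trips out (and t−1 returns) at most 3t − (t−1) of the 6 are across; that first reaches 6 at t = 3, so at least 5 crossings are needed.
The plan below uses exactly 5 crossings, so it is optimal:
1. 2 prisoners → the east bank.  (the west bank: 4G 0P; the east bank: 0G 2P)
2. 1 prisoner ← the west bank.  (the west bank: 4G 1P; the east bank: 0G 1P)
3. 2 guards and 1 prisoner → the east bank.  (the west bank: 2G 0P; the east bank: 2G 2P)
4. 1 prisoner ← the west bank.  (the west bank: 2G 1P; the east bank: 2G 1P)
5. 2 guards and 1 prisoner → the east bank.  (the west bank: 0G 0P; the east bank: 4G 2P)

5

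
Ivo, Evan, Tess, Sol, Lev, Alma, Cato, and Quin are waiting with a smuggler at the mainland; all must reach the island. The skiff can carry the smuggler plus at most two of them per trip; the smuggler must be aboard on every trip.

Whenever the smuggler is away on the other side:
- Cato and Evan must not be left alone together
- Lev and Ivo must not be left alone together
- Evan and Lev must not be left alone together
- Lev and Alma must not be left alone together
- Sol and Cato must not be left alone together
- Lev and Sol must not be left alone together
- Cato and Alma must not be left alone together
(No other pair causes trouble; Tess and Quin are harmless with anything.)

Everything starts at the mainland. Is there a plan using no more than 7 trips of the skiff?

No

Counting alone: the smuggler can take at most 2 across per trip to the island, so moving all 8 needs at least 4 loaded trips out, with a return between consecutive ones — at least 7 crossings.
The safety rule pushes this higher. Following every safe sequence of crossings, the most of the 8 that can be at the island as the skiff arrives there on crossing 7 is 6 — never all 8.
So the move cannot be finished within 7 crossings. (The shortest complete plan takes 9:)
1. Smuggler goes to the island with Cato and Lev.  [the mainland: Alma, Evan, Ivo, Quin, Sol, Tess | the island: Cato, Lev]
2. Smuggler goes back to the mainland alone.  [the mainland: Alma, Evan, Ivo, Quin, Sol, Tess | the island: Cato, Lev]
3. Smuggler goes to the island with Evan and Ivo.  [the mainland: Alma, Quin, Sol, Tess | the island: Cato, Evan, Ivo, Lev]
4. Smuggler goes back to the mainland with Cato and Lev.  [the mainland: Alma, Cato, Lev, Quin, Sol, Tess | the island: Evan, Ivo]
5. Smuggler goes to the island with Alma and Sol.  [the mainland: Cato, Lev, Quin, Tess | the island: Alma, Evan, Ivo, Sol]
6. Smuggler goes back to the mainland alone.  [the mainland: Cato, Lev, Quin, Tess | the island: Alma, Evan, Ivo, Sol]
7. Smuggler goes to the island with Quin and Tess.  [the mainland: Cato, Lev | the island: Alma, Evan, Ivo, Quin, Sol, Tess]
8. Smuggler goes back to the mainland alone.  [the mainland: Cato, Lev | the island: Alma, Evan, Ivo, Quin, Sol, Tess]
9. Smuggler goes to the island with Cato and Lev.  [the mainland: — | the island: Alma, Cato, Evan, Ivo, Lev, Quin, Sol, Tess]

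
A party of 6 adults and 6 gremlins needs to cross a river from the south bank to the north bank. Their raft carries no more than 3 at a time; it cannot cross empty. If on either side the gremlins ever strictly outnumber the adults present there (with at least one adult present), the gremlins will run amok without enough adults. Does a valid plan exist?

No

Following every safe sequence of crossings from the start, the most of the 12 that can be at the north bank as the raft arrives there on crossings 1, 3, 5 is 3, 5, 6 respectively; the best ever achieved is 6 of 12.
From crossing 7 on, no configuration arises that was not already reachable earlier: only 17 distinct safe configurations (who is on which side, and where the raft is) can ever be reached, none of them has everyone across, and every continuation just revisits them. They are: 0 adults + 0 gremlins across (raft back at the start); 0 adults + 1 gremlin across (raft there); 0 adults + 1 gremlin across (raft back at the start); 0 adults + 2 gremlins across (raft there); 0 adults + 2 gremlins across (raft back at the start); 0 adults + 3 gremlins across (raft there); 0 adults + 3 gremlins across (raft back at the start); 0 adults + 4 gremlins across (raft there); 0 adults + 4 gremlins across (raft back at the start); 0 adults + 5 gremlins across (raft there); 0 adults + 5 gremlins across (raft back at the start); 0 adults + 6 gremlins across (raft there); 1 adult + 1 gremlin across (raft there); 1 adult + 1 gremlin across (raft back at the start); 2 adults + 2 gremlins across (raft there); 2 adults + 2 gremlins across (raft back at the start); 3 adults + 3 gremlins across (raft there). So no valid plan exists.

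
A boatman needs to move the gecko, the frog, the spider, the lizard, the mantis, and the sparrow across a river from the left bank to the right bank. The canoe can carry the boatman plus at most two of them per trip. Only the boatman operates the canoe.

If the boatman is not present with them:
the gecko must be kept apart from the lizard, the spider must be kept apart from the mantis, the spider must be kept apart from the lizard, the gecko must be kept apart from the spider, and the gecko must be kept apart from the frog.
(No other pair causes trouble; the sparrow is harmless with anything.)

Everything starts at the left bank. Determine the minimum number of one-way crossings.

9

Counting alone: the boatman can take at most 2 across per trip to the right bank, so moving all 6 needs at least 3 loaded trips out, with a return between consecutive ones — at least 5 crossings.
The safety rule pushes this higher. Following every safe sequence of crossings, the most of the 6 that can be at the right bank as the canoe arrives there on crossings 5, 7 is 4, 5 respectively — never all 6.
So no plan with fewer than 9 crossings exists, and this one achieves 9:
1. Boatman goes to the right bank with the gecko and the spider.
2. Boatman goes back to the left bank with the gecko.
3. Boatman goes to the right bank with the frog and the gecko.
4. Boatman goes back to the left bank with the gecko.
5. Boatman goes to the right bank with the gecko and the sparrow.
6. Boatman goes back to the left bank with the gecko.
7. Boatman goes to the right bank with the lizard and the mantis.
8. Boatman goes back to the left bank with the spider.
9. Boatman goes to the right bank with the gecko and the spider.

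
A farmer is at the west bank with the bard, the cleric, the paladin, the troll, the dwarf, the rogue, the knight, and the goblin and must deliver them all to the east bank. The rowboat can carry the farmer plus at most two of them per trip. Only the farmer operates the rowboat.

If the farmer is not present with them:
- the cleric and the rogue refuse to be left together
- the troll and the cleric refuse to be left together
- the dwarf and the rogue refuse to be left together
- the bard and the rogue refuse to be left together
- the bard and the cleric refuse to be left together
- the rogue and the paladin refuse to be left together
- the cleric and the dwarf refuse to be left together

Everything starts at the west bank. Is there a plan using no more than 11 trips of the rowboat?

Counting alone: the farmer can take at most 2 across per trip to the east bank, so moving all 8 needs at least 4 loaded trips out, with a return between consecutive ones — at least 7 crossings.
The safety rule pushes this higher. Following every safe sequence of crossings, the most of the 8 that can be at the east bank as the rowboat arrives there on crossings 7, 9, 11 is 5, 6, 7 respectively — never all 8.
So the move cannot be finished within 11 crossings. (The shortest complete plan takes 13:)
1. Farmer goes to the east bank with the cleric and the rogue.
2. Farmer goes back to the west bank with the cleric.
3. Farmer goes to the east bank with the cleric and the paladin.
4. Farmer goes back to the west bank with the rogue.
5. Farmer goes to the east bank with the bard and the dwarf.
6. Farmer goes back to the west bank with the cleric.
7. Farmer goes to the east bank with the cleric and the troll.
8. Farmer goes back to the west bank with the cleric.
9. Farmer goes to the east bank with the cleric and the knight.
10. Farmer goes back to the west bank with the cleric.
11. Farmer goes to the east bank with the cleric and the goblin.
12. Farmer goes back to the west bank with the cleric.
13. Farmer goes to the east bank with the cleric and the rogue.

No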